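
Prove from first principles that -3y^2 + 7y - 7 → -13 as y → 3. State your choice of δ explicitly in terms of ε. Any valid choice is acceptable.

Let ε > 0 be given. We want δ > 0 such that 0 < |y − 3| < δ implies |(-3y^2 + 7y - 7) + 13| < ε.
(-3y^2 + 7y - 7) + 13 = -3y^2 + 7y + 6 = (y − 3)(-3y - 2).
So |(-3y^2 + 7y - 7) + 13| = |y − 3|·|-3y - 2|.
Require δ ≤ 1. Then |y − 3| < 1 gives |y| < 4, and by the triangle inequality |-3y - 2| ≤ 3·4 + 2 = 14.
Hence |(-3y^2 + 7y - 7) + 13| ≤ 14|y − 3| < ε provided |y − 3| < ε/14.
Choosing δ = min(1, ε/14) ensures both conditions, hence |(-3y^2 + 7y - 7) + 13| < ε.

δ = min(1, ε/14)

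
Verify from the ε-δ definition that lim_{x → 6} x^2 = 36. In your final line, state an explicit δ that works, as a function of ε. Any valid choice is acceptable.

δ = min(2, ε/14)

Suppose ε > 0. We seek δ > 0 with 0 < |x − 6| < δ ⇒ |x^2 − 36| < ε.
Factor: x^2 − 36 = (x − 6)(x + 6), so |x^2 − 36| = |x − 6|·|x + 6|.
Restrict δ ≤ 2. Then |x − 6| < 2 gives |x| < 8, so by the triangle inequality |x + 6| ≤ 8 + 6 = 14.
Hence |x^2 − 36| ≤ 14|x − 6|, which is < ε once |x − 6| < ε/14.
Take δ = min(2, ε/14). If 0 < |x − 6| < δ then both bounds hold and |x^2 − 36| ≤ 14|x − 6| < 14·(ε/14) = ε.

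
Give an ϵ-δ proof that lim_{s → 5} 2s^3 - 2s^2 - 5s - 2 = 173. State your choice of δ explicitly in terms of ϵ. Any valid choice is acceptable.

δ = min(1, ϵ/155)

Fix ϵ > 0. We want δ > 0 such that 0 < |s − 5| < δ implies |(2s^3 - 2s^2 - 5s - 2) − 173| < ϵ.
(2s^3 - 2s^2 - 5s - 2) − 173 = 2s^3 - 2s^2 - 5s - 175 = (s − 5)(2s^2 + 8s + 35).
So |(2s^3 - 2s^2 - 5s - 2) − 173| = |s − 5|·|2s^2 + 8s + 35|.
Assume first that |s − 5| < 1, so |s| < 6. Then |2s^2 + 8s + 35| ≤ 2·6^2 + 8·6 + 35 = 155.
Hence |(2s^3 - 2s^2 - 5s - 2) − 173| ≤ 155|s − 5| < ϵ provided |s − 5| < ϵ/155.
Take δ = min(1, ϵ/155). Then 0 < |s − 5| < δ gives both |s − 5| < 1 and |s − 5| < ϵ/155, so |(2s^3 - 2s^2 - 5s - 2) − 173| < ϵ.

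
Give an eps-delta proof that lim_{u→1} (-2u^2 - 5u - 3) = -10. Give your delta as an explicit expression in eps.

Suppose eps > 0. We want delta > 0 such that 0 < |u − 1| < delta implies |(-2u^2 - 5u - 3) + 10| < eps.
(-2u^2 - 5u - 3) + 10 = -2u^2 - 5u + 7 = (u − 1)(-2u - 7).
So |(-2u^2 - 5u - 3) + 10| = |u − 1|·|-2u - 7|.
Require delta ≤ 1. Then |u − 1| < 1 gives |u| < 2, and by the triangle inequality |-2u - 7| ≤ 2·2 + 7 = 11.
Hence |(-2u^2 - 5u - 3) + 10| ≤ 11|u − 1| < eps provided |u − 1| < eps/11.
Take delta = min(1, eps/11). Then 0 < |u − 1| < delta gives both |u − 1| < 1 and |u − 1| < eps/11, so |(-2u^2 - 5u - 3) + 10| < eps.

delta = min(1, eps/11)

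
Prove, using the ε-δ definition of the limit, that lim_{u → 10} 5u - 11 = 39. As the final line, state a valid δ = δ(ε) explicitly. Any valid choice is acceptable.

Let ε > 0. We need δ > 0 so that 0 < |u − 10| < δ implies |(5u - 11) − 39| < ε.
|(5u - 11) − 39| = |5u - 50| = 5|u − 10|.
So 5|u − 10| < ε exactly when |u − 10| < ε/5.
Take δ = ε/5. If 0 < |u − 10| < δ then |(5u - 11) − 39| = 5|u − 10| < 5·(ε/5) = ε.

δ = ε/5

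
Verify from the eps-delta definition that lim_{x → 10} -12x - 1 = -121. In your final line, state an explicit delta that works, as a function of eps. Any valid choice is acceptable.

delta = eps/12

Let eps > 0 be given. We need delta > 0 so that 0 < |x − 10| < delta implies |(-12x - 1) + 121| < eps.
|(-12x - 1) + 121| = |-12x + 120| = 12|x − 10|.
So 12|x − 10| < eps exactly when |x − 10| < eps/12.
Choosing delta = eps/12 gives |(-12x - 1) + 121| = 12|x − 10| < eps whenever |x − 10| < delta.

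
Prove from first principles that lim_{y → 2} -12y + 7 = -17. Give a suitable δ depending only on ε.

Suppose ε > 0. We need δ > 0 so that 0 < |y − 2| < δ implies |(-12y + 7) + 17| < ε.
|(-12y + 7) + 17| = |-12y + 24| = 12|y − 2|.
So 12|y − 2| < ε exactly when |y − 2| < ε/12.
Take δ = ε/12. If 0 < |y − 2| < δ then |(-12y + 7) + 17| = 12|y − 2| < 12·(ε/12) = ε.

δ = ε/12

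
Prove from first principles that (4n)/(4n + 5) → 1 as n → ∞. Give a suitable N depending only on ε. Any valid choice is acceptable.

N = (5/4)/ε

Let ε > 0. For n ≥ 1, |(4n)/(4n + 5) − 1| = |-20|/(4(4n + 5)) = 20/(4(4n + 5)).
Since 4n + 5 ≥ 4n for n ≥ 1, this is ≤ 20/(4·4n) = (5/4)/n.
So |(4n)/(4n + 5) − 1| < ε whenever n > (5/4)/ε.
Take N = (5/4)/ε. If n > N then |(4n)/(4n + 5) − 1| ≤ (5/4)/n < ε.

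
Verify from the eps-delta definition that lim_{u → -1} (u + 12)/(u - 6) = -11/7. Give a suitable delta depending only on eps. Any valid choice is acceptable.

Fix eps > 0. We want delta > 0 with 0 < |u + 1| < delta ⇒ |(u + 12)/(u - 6) + 11/7| < eps.
Combining over a common denominator, (u + 12)/(u - 6) + 11/7 = [(u + 12)·(-7) − 11·(u - 6)] / [(-7)·(u - 6)] = -18(u + 1) / ((-7)(u - 6)).
So |(u + 12)/(u - 6) + 11/7| = 18|u + 1| / (7·|u − 6|).
Restrict delta ≤ 7/2. Then |u + 1| < 7/2 gives |u − 6| = |(u + 1) + (-7)| ≥ 7 − 7/2 = 7/2.
Hence |(u + 12)/(u - 6) + 11/7| < 18|u + 1|/(7·(7/2)) = (36/49)|u + 1|, which is < eps once |u + 1| < (49/36)eps.
Take delta = min(7/2, (49/36)eps). Then 0 < |u + 1| < delta forces both bounds, so |(u + 12)/(u - 6) + 11/7| < eps.

delta = min(7/2, (49/36)eps)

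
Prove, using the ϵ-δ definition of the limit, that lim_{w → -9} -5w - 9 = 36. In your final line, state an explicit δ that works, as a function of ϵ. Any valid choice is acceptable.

δ = ϵ/5

Suppose ϵ > 0. We need δ > 0 so that 0 < |w + 9| < δ implies |(-5w - 9) − 36| < ϵ.
Since (-5w - 9) − 36 = -5(w + 9), we have |(-5w - 9) − 36| = 5|w + 9|.
So 5|w + 9| < ϵ exactly when |w + 9| < ϵ/5.
Choosing δ = ϵ/5 gives |(-5w - 9) − 36| = 5|w + 9| < ϵ whenever |w + 9| < δ.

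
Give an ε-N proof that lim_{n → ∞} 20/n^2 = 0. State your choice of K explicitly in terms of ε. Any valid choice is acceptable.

K = (20/ε)^{1/2}

Let ε > 0. For n ≥ 1, |20/n^2 − 0| = 20/n^2.
20/n^2 < ε ⇔ n^2 > 20/ε ⇔ n > (20/ε)^{1/2}.
Take K = (20/ε)^{1/2}. Then n > K implies 20/n^2 < ε.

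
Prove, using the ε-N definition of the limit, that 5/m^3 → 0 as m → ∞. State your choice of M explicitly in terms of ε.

Fix ε > 0. For m ≥ 1, |5/m^3 − 0| = 5/m^3.
5/m^3 < ε ⇔ m^3 > 5/ε ⇔ m > (5/ε)^{1/3}.
Take M = (5/ε)^{1/3}. Then m > M implies 5/m^3 < ε.

M = (5/ε)^{1/3}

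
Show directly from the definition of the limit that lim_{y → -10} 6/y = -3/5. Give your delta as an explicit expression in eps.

delta = min(5, (25/3)eps)

Let eps > 0 be given. We seek delta > 0 such that 0 < |y + 10| < delta implies |6/y + 3/5| < eps.
|6/y + 3/5| = 6·|-10 − y|/(10·|y|) = 6|y + 10|/(10|y|).
Require delta ≤ 5 so that |y| > 10 − 5 = 5, hence 10|y| > 50.
Then |6/y + 3/5| < 6|y + 10|/50, which is < eps when |y + 10| < (25/3)eps.
Take delta = min(5, (25/3)eps). Then 0 < |y + 10| < delta gives both |y + 10| < 5 and |y + 10| < (25/3)eps, so |6/y + 3/5| < eps.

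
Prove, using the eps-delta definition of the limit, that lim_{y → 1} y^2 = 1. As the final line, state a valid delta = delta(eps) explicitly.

delta = min(2, eps/4)

Fix eps > 0. We seek delta > 0 with 0 < |y − 1| < delta ⇒ |y^2 − 1| < eps.
Factor: y^2 − 1 = (y − 1)(y + 1), so |y^2 − 1| = |y − 1|·|y + 1|.
Impose delta ≤ 2 so that |y| < 3; then |y + 1| ≤ 4.
Hence |y^2 − 1| ≤ 4|y − 1|, which is < eps once |y − 1| < eps/4.
Take delta = min(2, eps/4). If 0 < |y − 1| < delta then both bounds hold and |y^2 − 1| ≤ 4|y − 1| < 4·(eps/4) = eps.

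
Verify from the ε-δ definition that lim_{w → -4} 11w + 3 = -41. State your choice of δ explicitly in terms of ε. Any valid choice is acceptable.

δ = ε/11

Suppose ε > 0. We need δ > 0 so that 0 < |w + 4| < δ implies |(11w + 3) + 41| < ε.
|(11w + 3) + 41| = |11w + 44| = 11|w + 4|.
So 11|w + 4| < ε exactly when |w + 4| < ε/11.
Choosing δ = ε/11 gives |(11w + 3) + 41| = 11|w + 4| < ε whenever |w + 4| < δ.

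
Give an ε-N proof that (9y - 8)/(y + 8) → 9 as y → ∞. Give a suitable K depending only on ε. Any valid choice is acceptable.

Let ε > 0. We seek K > 0 such that y > K implies |(9y - 8)/(y + 8) − 9| < ε.
(9y - 8)/(y + 8) − 9 = ((9y - 8) − 9(y + 8)) / ((y + 8)) = -80/((y + 8)).
For y > 0 we have y + 8 > y, so |(9y - 8)/(y + 8) − 9| = 80/((y + 8)) < 80/(y) = 80/y.
Thus |(9y - 8)/(y + 8) − 9| < ε whenever y > 80/ε.
Take K = 80/ε. If y > K then |(9y - 8)/(y + 8) − 9| < 80/y < ε.

K = 80/ε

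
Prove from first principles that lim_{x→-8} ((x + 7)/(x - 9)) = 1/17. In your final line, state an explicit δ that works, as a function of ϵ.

δ = min(17/2, (289/32)ϵ)

Suppose ϵ > 0. We want δ > 0 with 0 < |x + 8| < δ ⇒ |(x + 7)/(x - 9) − (1/17)| < ϵ.
Combining over a common denominator, (x + 7)/(x - 9) − (1/17) = [(x + 7)·(-17) − (-1)·(x - 9)] / [(-17)·(x - 9)] = -16(x + 8) / ((-17)(x - 9)).
So |(x + 7)/(x - 9) − (1/17)| = 16|x + 8| / (17·|x − 9|).
Require δ ≤ 17/2, so |x − 9| ≥ |-17| − |x + 8| > 17 − 17/2 = 17/2.
Hence |(x + 7)/(x - 9) − (1/17)| < 16|x + 8|/(17·(17/2)) = (32/289)|x + 8|, which is < ϵ once |x + 8| < (289/32)ϵ.
Take δ = min(17/2, (289/32)ϵ). Then 0 < |x + 8| < δ forces both bounds, so |(x + 7)/(x - 9) − (1/17)| < ϵ.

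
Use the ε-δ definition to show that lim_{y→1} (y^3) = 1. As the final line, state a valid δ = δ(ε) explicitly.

Suppose ε > 0. We seek δ > 0 with 0 < |y − 1| < δ ⇒ |y^3 − 1| < ε.
Factor: y^3 − 1 = (y − 1)(y^2 + y + 1), so |y^3 − 1| = |y − 1|·|y^2 + y + 1|.
Impose δ ≤ 2 so that |y| < 3; then |y^2 + y + 1| ≤ 13.
Hence |y^3 − 1| ≤ 13|y − 1|, which is < ε once |y − 1| < ε/13.
Take δ = min(2, ε/13). If 0 < |y − 1| < δ then both bounds hold and |y^3 − 1| ≤ 13|y − 1| < 13·(ε/13) = ε.

δ = min(2, ε/13)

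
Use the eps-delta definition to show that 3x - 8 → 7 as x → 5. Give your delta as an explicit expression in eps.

Fix eps > 0. We need delta > 0 so that 0 < |x − 5| < delta implies |(3x - 8) − 7| < eps.
Since (3x - 8) − 7 = 3(x − 5), we have |(3x - 8) − 7| = 3|x − 5|.
Thus it suffices that |x − 5| < eps/3.
Choosing delta = eps/3 gives |(3x - 8) − 7| = 3|x − 5| < eps whenever |x − 5| < delta.

delta = eps/3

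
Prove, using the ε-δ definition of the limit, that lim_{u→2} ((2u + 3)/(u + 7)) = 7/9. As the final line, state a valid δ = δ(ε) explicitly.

δ = min(9/2, (81/22)ε)

Fix ε > 0. We want δ > 0 with 0 < |u − 2| < δ ⇒ |(2u + 3)/(u + 7) − (7/9)| < ε.
Combining over a common denominator, (2u + 3)/(u + 7) − (7/9) = [(2u + 3)·9 − 7·(u + 7)] / [9·(u + 7)] = 11(u − 2) / (9(u + 7)).
So |(2u + 3)/(u + 7) − (7/9)| = 11|u − 2| / (9·|u + 7|).
Require δ ≤ 9/2, so |u + 7| ≥ |9| − |u − 2| > 9 − 9/2 = 9/2.
Hence |(2u + 3)/(u + 7) − (7/9)| < 11|u − 2|/(9·(9/2)) = (22/81)|u − 2|, which is < ε once |u − 2| < (81/22)ε.
Take δ = min(9/2, (81/22)ε). Then 0 < |u − 2| < δ forces both bounds, so |(2u + 3)/(u + 7) − (7/9)| < ε.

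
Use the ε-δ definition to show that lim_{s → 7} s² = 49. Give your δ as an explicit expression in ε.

δ = min(2, ε/16)

Let ε > 0 be given. We seek δ > 0 with 0 < |s − 7| < δ ⇒ |s² − 49| < ε.
Factor: s² − 49 = (s − 7)(s + 7), so |s² − 49| = |s − 7|·|s + 7|.
Restrict δ ≤ 2. Then |s − 7| < 2 gives |s| < 9, so by the triangle inequality |s + 7| ≤ 9 + 7 = 16.
Hence |s² − 49| ≤ 16|s − 7|, which is < ε once |s − 7| < ε/16.
Take δ = min(2, ε/16). If 0 < |s − 7| < δ then both bounds hold and |s² − 49| ≤ 16|s − 7| < 16·(ε/16) = ε.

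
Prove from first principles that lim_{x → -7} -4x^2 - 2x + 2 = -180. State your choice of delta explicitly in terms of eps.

delta = min(1, eps/58)

Suppose eps > 0. We want delta > 0 such that 0 < |x + 7| < delta implies |(-4x^2 - 2x + 2) + 180| < eps.
(-4x^2 - 2x + 2) + 180 = -4x^2 - 2x + 182 = (x + 7)(-4x + 26).
So |(-4x^2 - 2x + 2) + 180| = |x + 7|·|-4x + 26|.
Assume first that |x + 7| < 1, so |x| < 8. Then |-4x + 26| ≤ 4·8 + 26 = 58.
Hence |(-4x^2 - 2x + 2) + 180| ≤ 58|x + 7| < eps provided |x + 7| < eps/58.
Take delta = min(1, eps/58). Then 0 < |x + 7| < delta gives both |x + 7| < 1 and |x + 7| < eps/58, so |(-4x^2 - 2x + 2) + 180| < eps.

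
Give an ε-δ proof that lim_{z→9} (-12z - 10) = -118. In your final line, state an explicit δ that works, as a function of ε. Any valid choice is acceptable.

δ = ε/12

Let ε > 0 be given. We need δ > 0 so that 0 < |z − 9| < δ implies |(-12z - 10) + 118| < ε.
Since (-12z - 10) + 118 = -12(z − 9), we have |(-12z - 10) + 118| = 12|z − 9|.
So 12|z − 9| < ε exactly when |z − 9| < ε/12.
Take δ = ε/12. If 0 < |z − 9| < δ then |(-12z - 10) + 118| = 12|z − 9| < 12·(ε/12) = ε.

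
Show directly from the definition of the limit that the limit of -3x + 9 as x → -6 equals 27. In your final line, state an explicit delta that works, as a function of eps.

delta = eps/3

Let eps > 0 be given. We need delta > 0 so that 0 < |x + 6| < delta implies |(-3x + 9) − 27| < eps.
|(-3x + 9) − 27| = |-3x - 18| = 3|x + 6|.
Thus it suffices that |x + 6| < eps/3.
Choosing delta = eps/3 gives |(-3x + 9) − 27| = 3|x + 6| < eps whenever |x + 6| < delta.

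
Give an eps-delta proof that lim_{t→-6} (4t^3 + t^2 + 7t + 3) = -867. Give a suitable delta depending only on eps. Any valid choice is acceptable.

Fix eps > 0. We want delta > 0 such that 0 < |t + 6| < delta implies |(4t^3 + t^2 + 7t + 3) + 867| < eps.
(4t^3 + t^2 + 7t + 3) + 867 = 4t^3 + t^2 + 7t + 870 = (t + 6)(4t^2 - 23t + 145).
So |(4t^3 + t^2 + 7t + 3) + 867| = |t + 6|·|4t^2 - 23t + 145|.
Assume first that |t + 6| < 2, so |t| < 8. Then |4t^2 - 23t + 145| ≤ 4·8^2 + 23·8 + 145 = 585.
Hence |(4t^3 + t^2 + 7t + 3) + 867| ≤ 585|t + 6| < eps provided |t + 6| < eps/585.
Take delta = min(2, eps/585). Then 0 < |t + 6| < delta gives both |t + 6| < 2 and |t + 6| < eps/585, so |(4t^3 + t^2 + 7t + 3) + 867| < eps.

delta = min(2, eps/585)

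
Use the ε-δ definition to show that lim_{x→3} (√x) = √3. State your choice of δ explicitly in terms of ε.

δ = min(3, √3·ε)

Let ε > 0. We want δ > 0 such that 0 < |x − 3| < δ implies |√x − √3| < ε.
Rationalise: √x − √3 = (x − 3)/(√x + √3), so |√x − √3| = |x − 3|/(√x + √3).
Restrict δ ≤ 3 so that |x − 3| < 3 forces x > 0, and then √x + √3 > √3.
Hence |√x − √3| < |x − 3|/√3, which is < ε once |x − 3| < √3·ε.
Take δ = min(3, √3·ε). If 0 < |x − 3| < δ then x > 0 and |√x − √3| < |x − 3|/√3 < ε.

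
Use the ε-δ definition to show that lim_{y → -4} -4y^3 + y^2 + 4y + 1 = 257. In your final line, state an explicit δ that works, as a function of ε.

Fix ε > 0. We want δ > 0 such that 0 < |y + 4| < δ implies |(-4y^3 + y^2 + 4y + 1) − 257| < ε.
(-4y^3 + y^2 + 4y + 1) − 257 = -4y^3 + y^2 + 4y - 256 = (y + 4)(-4y^2 + 17y - 64).
So |(-4y^3 + y^2 + 4y + 1) − 257| = |y + 4|·|-4y^2 + 17y - 64|.
Require δ ≤ 1. Then |y + 4| < 1 gives |y| < 5, and by the triangle inequality |-4y^2 + 17y - 64| ≤ 4·5^2 + 17·5 + 64 = 249.
Hence |(-4y^3 + y^2 + 4y + 1) − 257| ≤ 249|y + 4| < ε provided |y + 4| < ε/249.
Choosing δ = min(1, ε/249) ensures both conditions, hence |(-4y^3 + y^2 + 4y + 1) − 257| < ε.

δ = min(1, ε/249)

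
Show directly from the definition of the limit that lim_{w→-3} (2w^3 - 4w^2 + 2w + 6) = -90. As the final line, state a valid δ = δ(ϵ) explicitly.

Suppose ϵ > 0. We want δ > 0 such that 0 < |w + 3| < δ implies |(2w^3 - 4w^2 + 2w + 6) + 90| < ϵ.
(2w^3 - 4w^2 + 2w + 6) + 90 = 2w^3 - 4w^2 + 2w + 96 = (w + 3)(2w^2 - 10w + 32).
So |(2w^3 - 4w^2 + 2w + 6) + 90| = |w + 3|·|2w^2 - 10w + 32|.
Require δ ≤ 1. Then |w + 3| < 1 gives |w| < 4, and by the triangle inequality |2w^2 - 10w + 32| ≤ 2·4^2 + 10·4 + 32 = 104.
Hence |(2w^3 - 4w^2 + 2w + 6) + 90| ≤ 104|w + 3| < ϵ provided |w + 3| < ϵ/104.
Choosing δ = min(1, ϵ/104) ensures both conditions, hence |(2w^3 - 4w^2 + 2w + 6) + 90| < ϵ.

δ = min(1, ϵ/104)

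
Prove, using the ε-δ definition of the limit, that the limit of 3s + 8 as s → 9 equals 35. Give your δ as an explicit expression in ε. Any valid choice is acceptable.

δ = ε/3

Let ε > 0 be given. We need δ > 0 so that 0 < |s − 9| < δ implies |(3s + 8) − 35| < ε.
Since (3s + 8) − 35 = 3(s − 9), we have |(3s + 8) − 35| = 3|s − 9|.
Thus it suffices that |s − 9| < ε/3.
Take δ = ε/3. If 0 < |s − 9| < δ then |(3s + 8) − 35| = 3|s − 9| < 3·(ε/3) = ε.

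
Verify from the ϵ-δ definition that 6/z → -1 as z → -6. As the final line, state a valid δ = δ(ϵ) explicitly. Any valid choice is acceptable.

δ = min(3, 3ϵ)

Fix ϵ > 0. We seek δ > 0 such that 0 < |z + 6| < δ implies |6/z + 1| < ϵ.
|6/z + 1| = 6·|-6 − z|/(6·|z|) = 6|z + 6|/(6|z|).
Restrict δ ≤ 3. Then |z + 6| < 3 gives |z| > 3, so 6|z| > 18.
Then |6/z + 1| < 6|z + 6|/18, which is < ϵ when |z + 6| < 3ϵ.
Take δ = min(3, 3ϵ). Then 0 < |z + 6| < δ gives both |z + 6| < 3 and |z + 6| < 3ϵ, so |6/z + 1| < ϵ.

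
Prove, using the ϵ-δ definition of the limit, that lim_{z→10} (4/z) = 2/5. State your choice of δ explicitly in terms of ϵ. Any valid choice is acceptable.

δ = min(5, (25/2)ϵ)

Suppose ϵ > 0. We seek δ > 0 such that 0 < |z − 10| < δ implies |4/z − (2/5)| < ϵ.
|4/z − (2/5)| = 4·|10 − z|/(10·|z|) = 4|z − 10|/(10|z|).
Require δ ≤ 5 so that |z| > 10 − 5 = 5, hence 10|z| > 50.
Then |4/z − (2/5)| < 4|z − 10|/50, which is < ϵ when |z − 10| < (25/2)ϵ.
Take δ = min(5, (25/2)ϵ). Then 0 < |z − 10| < δ gives both |z − 10| < 5 and |z − 10| < (25/2)ϵ, so |4/z − (2/5)| < ϵ.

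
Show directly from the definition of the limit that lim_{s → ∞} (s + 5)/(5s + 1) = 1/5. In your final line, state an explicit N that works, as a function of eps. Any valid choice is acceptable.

N = (24/25)/eps

Fix eps > 0. We seek N > 0 such that s > N implies |(s + 5)/(5s + 1) − (1/5)| < eps.
(s + 5)/(5s + 1) − (1/5) = (5(s + 5) − (5s + 1)) / (5(5s + 1)) = 24/(5(5s + 1)).
For s > 0 we have 5s + 1 > 5s, so |(s + 5)/(5s + 1) − (1/5)| = 24/(5(5s + 1)) < 24/(5·5s) = (24/25)/s.
Thus |(s + 5)/(5s + 1) − (1/5)| < eps whenever s > (24/25)/eps.
Take N = (24/25)/eps. If s > N then |(s + 5)/(5s + 1) − (1/5)| < (24/25)/s < eps.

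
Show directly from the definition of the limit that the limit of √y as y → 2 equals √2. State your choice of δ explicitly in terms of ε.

δ = min(2, √2·ε)

Let ε > 0. We want δ > 0 such that 0 < |y − 2| < δ implies |√y − √2| < ε.
Rationalise: √y − √2 = (y − 2)/(√y + √2), so |√y − √2| = |y − 2|/(√y + √2).
Restrict δ ≤ 2 so that |y − 2| < 2 forces y > 0, and then √y + √2 > √2.
Hence |√y − √2| < |y − 2|/√2, which is < ε once |y − 2| < √2·ε.
Take δ = min(2, √2·ε). If 0 < |y − 2| < δ then y > 0 and |√y − √2| < |y − 2|/√2 < ε.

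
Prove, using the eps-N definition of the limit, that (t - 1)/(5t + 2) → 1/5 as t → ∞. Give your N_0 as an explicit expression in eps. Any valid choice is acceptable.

Let eps > 0 be given. We seek N_0 > 0 such that t > N_0 implies |(t - 1)/(5t + 2) − (1/5)| < eps.
(t - 1)/(5t + 2) − (1/5) = (5(t - 1) − (5t + 2)) / (5(5t + 2)) = -7/(5(5t + 2)).
For t > 0 we have 5t + 2 > 5t, so |(t - 1)/(5t + 2) − (1/5)| = 7/(5(5t + 2)) < 7/(5·5t) = (7/25)/t.
Thus |(t - 1)/(5t + 2) − (1/5)| < eps whenever t > (7/25)/eps.
Take N_0 = (7/25)/eps. If t > N_0 then |(t - 1)/(5t + 2) − (1/5)| < (7/25)/t < eps.

N_0 = (7/25)/eps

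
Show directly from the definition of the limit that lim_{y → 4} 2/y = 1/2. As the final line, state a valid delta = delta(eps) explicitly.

Let eps > 0. We seek delta > 0 such that 0 < |y − 4| < delta implies |2/y − (1/2)| < eps.
|2/y − (1/2)| = 2·|4 − y|/(4·|y|) = 2|y − 4|/(4|y|).
Restrict delta ≤ 2. Then |y − 4| < 2 gives |y| > 2, so 4|y| > 8.
Then |2/y − (1/2)| < 2|y − 4|/8, which is < eps when |y − 4| < 4eps.
Take delta = min(2, 4eps). Then 0 < |y − 4| < delta gives both |y − 4| < 2 and |y − 4| < 4eps, so |2/y − (1/2)| < eps.

delta = min(2, 4eps)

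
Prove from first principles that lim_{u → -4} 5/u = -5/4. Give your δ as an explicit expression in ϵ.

Fix ϵ > 0. We seek δ > 0 such that 0 < |u + 4| < δ implies |5/u + 5/4| < ϵ.
|5/u + 5/4| = 5·|-4 − u|/(4·|u|) = 5|u + 4|/(4|u|).
Restrict δ ≤ 2. Then |u + 4| < 2 gives |u| > 2, so 4|u| > 8.
Then |5/u + 5/4| < 5|u + 4|/8, which is < ϵ when |u + 4| < (8/5)ϵ.
Take δ = min(2, (8/5)ϵ). Then 0 < |u + 4| < δ gives both |u + 4| < 2 and |u + 4| < (8/5)ϵ, so |5/u + 5/4| < ϵ.

δ = min(2, (8/5)ϵ)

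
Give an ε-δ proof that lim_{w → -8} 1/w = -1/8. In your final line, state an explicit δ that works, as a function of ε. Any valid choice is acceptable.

δ = min(4, 32ε)

Let ε > 0 be given. We seek δ > 0 such that 0 < |w + 8| < δ implies |1/w + 1/8| < ε.
|1/w + 1/8| = |-8 − w|/(8·|w|) = |w + 8|/(8|w|).
Require δ ≤ 4 so that |w| > 8 − 4 = 4, hence 8|w| > 32.
Then |1/w + 1/8| < |w + 8|/32, which is < ε when |w + 8| < 32ε.
Take δ = min(4, 32ε). Then 0 < |w + 8| < δ gives both |w + 8| < 4 and |w + 8| < 32ε, so |1/w + 1/8| < ε.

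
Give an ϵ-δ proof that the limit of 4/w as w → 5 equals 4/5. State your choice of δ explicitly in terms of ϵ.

Let ϵ > 0 be given. We seek δ > 0 such that 0 < |w − 5| < δ implies |4/w − (4/5)| < ϵ.
|4/w − (4/5)| = 4·|5 − w|/(5·|w|) = 4|w − 5|/(5|w|).
Restrict δ ≤ 5/2. Then |w − 5| < 5/2 gives |w| > 5/2, so 5|w| > 25/2.
Then |4/w − (4/5)| < 4|w − 5|/(25/2), which is < ϵ when |w − 5| < (25/8)ϵ.
Take δ = min(5/2, (25/8)ϵ). Then 0 < |w − 5| < δ gives both |w − 5| < 5/2 and |w − 5| < (25/8)ϵ, so |4/w − (4/5)| < ϵ.

δ = min(5/2, (25/8)ϵ)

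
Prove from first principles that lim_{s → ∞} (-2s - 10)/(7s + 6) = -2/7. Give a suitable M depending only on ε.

M = (58/49)/ε

Suppose ε > 0. We seek M > 0 such that s > M implies |(-2s - 10)/(7s + 6) + 2/7| < ε.
(-2s - 10)/(7s + 6) + 2/7 = (7(-2s - 10) − (-2)(7s + 6)) / (7(7s + 6)) = -58/(7(7s + 6)).
For s > 0 we have 7s + 6 > 7s, so |(-2s - 10)/(7s + 6) + 2/7| = 58/(7(7s + 6)) < 58/(7·7s) = (58/49)/s.
Thus |(-2s - 10)/(7s + 6) + 2/7| < ε whenever s > (58/49)/ε.
Take M = (58/49)/ε. If s > M then |(-2s - 10)/(7s + 6) + 2/7| < (58/49)/s < ε.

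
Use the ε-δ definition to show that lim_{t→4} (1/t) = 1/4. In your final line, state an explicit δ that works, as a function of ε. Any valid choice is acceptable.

δ = min(2, 8ε)

Let ε > 0. We seek δ > 0 such that 0 < |t − 4| < δ implies |1/t − (1/4)| < ε.
|1/t − (1/4)| = |4 − t|/(4·|t|) = |t − 4|/(4|t|).
Require δ ≤ 2 so that |t| > 4 − 2 = 2, hence 4|t| > 8.
Then |1/t − (1/4)| < |t − 4|/8, which is < ε when |t − 4| < 8ε.
Take δ = min(2, 8ε). Then 0 < |t − 4| < δ gives both |t − 4| < 2 and |t − 4| < 8ε, so |1/t − (1/4)| < ε.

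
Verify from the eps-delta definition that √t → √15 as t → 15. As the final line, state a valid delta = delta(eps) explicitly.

delta = min(15, √15·eps)

Let eps > 0. We want delta > 0 such that 0 < |t − 15| < delta implies |√t − √15| < eps.
Rationalise: √t − √15 = (t − 15)/(√t + √15), so |√t − √15| = |t − 15|/(√t + √15).
Restrict delta ≤ 15 so that |t − 15| < 15 forces t > 0, and then √t + √15 > √15.
Hence |√t − √15| < |t − 15|/√15, which is < eps once |t − 15| < √15·eps.
Take delta = min(15, √15·eps). If 0 < |t − 15| < delta then t > 0 and |√t − √15| < |t − 15|/√15 < eps.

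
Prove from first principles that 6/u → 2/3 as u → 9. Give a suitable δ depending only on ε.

δ = min(9/2, (27/4)ε)

Let ε > 0. We seek δ > 0 such that 0 < |u − 9| < δ implies |6/u − (2/3)| < ε.
|6/u − (2/3)| = 6·|9 − u|/(9·|u|) = 6|u − 9|/(9|u|).
Require δ ≤ 9/2 so that |u| > 9 − 9/2 = 9/2, hence 9|u| > 81/2.
Then |6/u − (2/3)| < 6|u − 9|/(81/2), which is < ε when |u − 9| < (27/4)ε.
Take δ = min(9/2, (27/4)ε). Then 0 < |u − 9| < δ gives both |u − 9| < 9/2 and |u − 9| < (27/4)ε, so |6/u − (2/3)| < ε.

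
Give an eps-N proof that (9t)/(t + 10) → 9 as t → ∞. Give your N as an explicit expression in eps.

N = 90/eps

Let eps > 0. We seek N > 0 such that t > N implies |(9t)/(t + 10) − 9| < eps.
(9t)/(t + 10) − 9 = ((9t) − 9(t + 10)) / ((t + 10)) = -90/((t + 10)).
For t > 0 we have t + 10 > t, so |(9t)/(t + 10) − 9| = 90/((t + 10)) < 90/(t) = 90/t.
Thus |(9t)/(t + 10) − 9| < eps whenever t > 90/eps.
Take N = 90/eps. If t > N then |(9t)/(t + 10) − 9| < 90/t < eps.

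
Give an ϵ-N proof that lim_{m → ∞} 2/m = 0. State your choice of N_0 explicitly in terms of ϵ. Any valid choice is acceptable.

N_0 = 2/ϵ

Let ϵ > 0 be given. For m ≥ 1, |2/m − 0| = 2/(m) ≤ 2/m.
We need 2/m < ϵ, i.e. m > 2/ϵ.
Take N_0 = 2/ϵ. If m > N_0 then |2/m| ≤ 2/m < ϵ.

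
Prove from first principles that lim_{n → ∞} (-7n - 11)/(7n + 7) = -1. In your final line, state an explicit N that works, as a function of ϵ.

N = (4/7)/ϵ

Fix ϵ > 0. For n ≥ 1, |(-7n - 11)/(7n + 7) + 1| = |-28|/(7(7n + 7)) = 28/(7(7n + 7)).
Since 7n + 7 ≥ 7n for n ≥ 1, this is ≤ 28/(7·7n) = (4/7)/n.
So |(-7n - 11)/(7n + 7) + 1| < ϵ whenever n > (4/7)/ϵ.
Take N = (4/7)/ϵ. If n > N then |(-7n - 11)/(7n + 7) + 1| ≤ (4/7)/n < ϵ.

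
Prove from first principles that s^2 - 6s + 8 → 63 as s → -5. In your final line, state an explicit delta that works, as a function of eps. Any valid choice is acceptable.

delta = min(2, eps/18)

Suppose eps > 0. We want delta > 0 such that 0 < |s + 5| < delta implies |(s^2 - 6s + 8) − 63| < eps.
(s^2 - 6s + 8) − 63 = s^2 - 6s - 55 = (s + 5)(s - 11).
So |(s^2 - 6s + 8) − 63| = |s + 5|·|s - 11|.
Assume first that |s + 5| < 2, so |s| < 7. Then |s - 11| ≤ 7 + 11 = 18.
Hence |(s^2 - 6s + 8) − 63| ≤ 18|s + 5| < eps provided |s + 5| < eps/18.
Choosing delta = min(2, eps/18) ensures both conditions, hence |(s^2 - 6s + 8) − 63| < eps.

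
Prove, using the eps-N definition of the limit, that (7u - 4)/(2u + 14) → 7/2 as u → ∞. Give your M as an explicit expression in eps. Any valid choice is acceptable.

Fix eps > 0. We seek M > 0 such that u > M implies |(7u - 4)/(2u + 14) − (7/2)| < eps.
(7u - 4)/(2u + 14) − (7/2) = (2(7u - 4) − 7(2u + 14)) / (2(2u + 14)) = -106/(2(2u + 14)).
For u > 0 we have 2u + 14 > 2u, so |(7u - 4)/(2u + 14) − (7/2)| = 106/(2(2u + 14)) < 106/(2·2u) = (53/2)/u.
Thus |(7u - 4)/(2u + 14) − (7/2)| < eps whenever u > (53/2)/eps.
Take M = (53/2)/eps. If u > M then |(7u - 4)/(2u + 14) − (7/2)| < (53/2)/u < eps.

M = (53/2)/eps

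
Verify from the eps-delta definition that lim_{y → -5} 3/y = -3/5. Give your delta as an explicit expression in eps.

delta = min(5/2, (25/6)eps)

Let eps > 0 be given. We seek delta > 0 such that 0 < |y + 5| < delta implies |3/y + 3/5| < eps.
|3/y + 3/5| = 3·|-5 − y|/(5·|y|) = 3|y + 5|/(5|y|).
Restrict delta ≤ 5/2. Then |y + 5| < 5/2 gives |y| > 5/2, so 5|y| > 25/2.
Then |3/y + 3/5| < 3|y + 5|/(25/2), which is < eps when |y + 5| < (25/6)eps.
Take delta = min(5/2, (25/6)eps). Then 0 < |y + 5| < delta gives both |y + 5| < 5/2 and |y + 5| < (25/6)eps, so |3/y + 3/5| < eps.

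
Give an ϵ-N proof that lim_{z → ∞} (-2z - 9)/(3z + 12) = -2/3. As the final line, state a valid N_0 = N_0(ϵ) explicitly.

Let ϵ > 0. We seek N_0 > 0 such that z > N_0 implies |(-2z - 9)/(3z + 12) + 2/3| < ϵ.
(-2z - 9)/(3z + 12) + 2/3 = (3(-2z - 9) − (-2)(3z + 12)) / (3(3z + 12)) = -3/(3(3z + 12)).
For z > 0 we have 3z + 12 > 3z, so |(-2z - 9)/(3z + 12) + 2/3| = 3/(3(3z + 12)) < 3/(3·3z) = (1/3)/z.
Thus |(-2z - 9)/(3z + 12) + 2/3| < ϵ whenever z > (1/3)/ϵ.
Take N_0 = (1/3)/ϵ. If z > N_0 then |(-2z - 9)/(3z + 12) + 2/3| < (1/3)/z < ϵ.

N_0 = (1/3)/ϵ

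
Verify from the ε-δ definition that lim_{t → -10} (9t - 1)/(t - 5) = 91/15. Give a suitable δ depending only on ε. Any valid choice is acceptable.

Suppose ε > 0. We want δ > 0 with 0 < |t + 10| < δ ⇒ |(9t - 1)/(t - 5) − (91/15)| < ε.
Combining over a common denominator, (9t - 1)/(t - 5) − (91/15) = [(9t - 1)·(-15) − (-91)·(t - 5)] / [(-15)·(t - 5)] = -44(t + 10) / ((-15)(t - 5)).
So |(9t - 1)/(t - 5) − (91/15)| = 44|t + 10| / (15·|t − 5|).
Require δ ≤ 15/2, so |t − 5| ≥ |-15| − |t + 10| > 15 − 15/2 = 15/2.
Hence |(9t - 1)/(t - 5) − (91/15)| < 44|t + 10|/(15·(15/2)) = (88/225)|t + 10|, which is < ε once |t + 10| < (225/88)ε.
Take δ = min(15/2, (225/88)ε). Then 0 < |t + 10| < δ forces both bounds, so |(9t - 1)/(t - 5) − (91/15)| < ε.

δ = min(15/2, (225/88)ε)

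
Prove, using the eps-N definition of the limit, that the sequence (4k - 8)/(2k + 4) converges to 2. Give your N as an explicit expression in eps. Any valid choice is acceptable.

Suppose eps > 0. For k ≥ 1, |(4k - 8)/(2k + 4) − 2| = |-32|/(2(2k + 4)) = 32/(2(2k + 4)).
Since 2k + 4 ≥ 2k for k ≥ 1, this is ≤ 32/(2·2k) = 8/k.
So |(4k - 8)/(2k + 4) − 2| < eps whenever k > 8/eps.
Take N = 8/eps. If k > N then |(4k - 8)/(2k + 4) − 2| ≤ 8/k < eps.

N = 8/eps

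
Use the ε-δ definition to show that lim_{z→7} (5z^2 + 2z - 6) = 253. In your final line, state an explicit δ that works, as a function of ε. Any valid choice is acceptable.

δ = min(2, ε/82)

Suppose ε > 0. We want δ > 0 such that 0 < |z − 7| < δ implies |(5z^2 + 2z - 6) − 253| < ε.
(5z^2 + 2z - 6) − 253 = 5z^2 + 2z - 259 = (z − 7)(5z + 37).
So |(5z^2 + 2z - 6) − 253| = |z − 7|·|5z + 37|.
Assume first that |z − 7| < 2, so |z| < 9. Then |5z + 37| ≤ 5·9 + 37 = 82.
Hence |(5z^2 + 2z - 6) − 253| ≤ 82|z − 7| < ε provided |z − 7| < ε/82.
Take δ = min(2, ε/82). Then 0 < |z − 7| < δ gives both |z − 7| < 2 and |z − 7| < ε/82, so |(5z^2 + 2z - 6) − 253| < ε.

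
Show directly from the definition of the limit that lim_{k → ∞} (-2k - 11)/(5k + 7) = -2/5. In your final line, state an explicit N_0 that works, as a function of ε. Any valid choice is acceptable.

Let ε > 0. For k ≥ 1, |(-2k - 11)/(5k + 7) + 2/5| = |-41|/(5(5k + 7)) = 41/(5(5k + 7)).
Since 5k + 7 ≥ 5k for k ≥ 1, this is ≤ 41/(5·5k) = (41/25)/k.
So |(-2k - 11)/(5k + 7) + 2/5| < ε whenever k > (41/25)/ε.
Take N_0 = (41/25)/ε. If k > N_0 then |(-2k - 11)/(5k + 7) + 2/5| ≤ (41/25)/k < ε.

N_0 = (41/25)/ε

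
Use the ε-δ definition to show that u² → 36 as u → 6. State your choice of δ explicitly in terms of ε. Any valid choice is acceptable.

Fix ε > 0. We seek δ > 0 with 0 < |u − 6| < δ ⇒ |u² − 36| < ε.
Factor: u² − 36 = (u − 6)(u + 6), so |u² − 36| = |u − 6|·|u + 6|.
Restrict δ ≤ 1. Then |u − 6| < 1 gives |u| < 7, so by the triangle inequality |u + 6| ≤ 7 + 6 = 13.
Hence |u² − 36| ≤ 13|u − 6|, which is < ε once |u − 6| < ε/13.
Take δ = min(1, ε/13). If 0 < |u − 6| < δ then both bounds hold and |u² − 36| ≤ 13|u − 6| < 13·(ε/13) = ε.

δ = min(1, ε/13)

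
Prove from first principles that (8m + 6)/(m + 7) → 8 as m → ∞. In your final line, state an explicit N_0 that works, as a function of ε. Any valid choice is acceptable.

N_0 = 50/ε

Fix ε > 0. For m ≥ 1, |(8m + 6)/(m + 7) − 8| = |-50|/((m + 7)) = 50/((m + 7)).
Since m + 7 ≥ m for m ≥ 1, this is ≤ 50/(m) = 50/m.
So |(8m + 6)/(m + 7) − 8| < ε whenever m > 50/ε.
Take N_0 = 50/ε. If m > N_0 then |(8m + 6)/(m + 7) − 8| ≤ 50/m < ε.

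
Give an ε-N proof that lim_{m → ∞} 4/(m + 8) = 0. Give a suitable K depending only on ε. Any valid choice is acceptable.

K = 4/ε

Let ε > 0 be given. For m ≥ 1, |4/(m + 8) − 0| = 4/(m + 8) ≤ 4/m.
We need 4/m < ε, i.e. m > 4/ε.
Take K = 4/ε. If m > K then |4/(m + 8)| ≤ 4/m < ε.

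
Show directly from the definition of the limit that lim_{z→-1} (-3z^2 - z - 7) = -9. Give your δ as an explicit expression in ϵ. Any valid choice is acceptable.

Let ϵ > 0 be given. We want δ > 0 such that 0 < |z + 1| < δ implies |(-3z^2 - z - 7) + 9| < ϵ.
(-3z^2 - z - 7) + 9 = -3z^2 - z + 2 = (z + 1)(-3z + 2).
So |(-3z^2 - z - 7) + 9| = |z + 1|·|-3z + 2|.
Assume first that |z + 1| < 1, so |z| < 2. Then |-3z + 2| ≤ 3·2 + 2 = 8.
Hence |(-3z^2 - z - 7) + 9| ≤ 8|z + 1| < ϵ provided |z + 1| < ϵ/8.
Take δ = min(1, ϵ/8). Then 0 < |z + 1| < δ gives both |z + 1| < 1 and |z + 1| < ϵ/8, so |(-3z^2 - z - 7) + 9| < ϵ.

δ = min(1, ϵ/8)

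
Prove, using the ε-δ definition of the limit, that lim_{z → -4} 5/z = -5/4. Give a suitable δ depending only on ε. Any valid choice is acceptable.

Fix ε > 0. We seek δ > 0 such that 0 < |z + 4| < δ implies |5/z + 5/4| < ε.
|5/z + 5/4| = 5·|-4 − z|/(4·|z|) = 5|z + 4|/(4|z|).
Require δ ≤ 2 so that |z| > 4 − 2 = 2, hence 4|z| > 8.
Then |5/z + 5/4| < 5|z + 4|/8, which is < ε when |z + 4| < (8/5)ε.
Take δ = min(2, (8/5)ε). Then 0 < |z + 4| < δ gives both |z + 4| < 2 and |z + 4| < (8/5)ε, so |5/z + 5/4| < ε.

δ = min(2, (8/5)ε)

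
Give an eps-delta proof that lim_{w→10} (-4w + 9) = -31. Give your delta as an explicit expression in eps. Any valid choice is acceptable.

delta = eps/4

Suppose eps > 0. We need delta > 0 so that 0 < |w − 10| < delta implies |(-4w + 9) + 31| < eps.
Since (-4w + 9) + 31 = -4(w − 10), we have |(-4w + 9) + 31| = 4|w − 10|.
So 4|w − 10| < eps exactly when |w − 10| < eps/4.
Take delta = eps/4. If 0 < |w − 10| < delta then |(-4w + 9) + 31| = 4|w − 10| < 4·(eps/4) = eps.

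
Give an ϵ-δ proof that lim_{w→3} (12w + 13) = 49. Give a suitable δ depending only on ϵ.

Let ϵ > 0. We need δ > 0 so that 0 < |w − 3| < δ implies |(12w + 13) − 49| < ϵ.
Since (12w + 13) − 49 = 12(w − 3), we have |(12w + 13) − 49| = 12|w − 3|.
Thus it suffices that |w − 3| < ϵ/12.
Take δ = ϵ/12. If 0 < |w − 3| < δ then |(12w + 13) − 49| = 12|w − 3| < 12·(ϵ/12) = ϵ.

δ = ϵ/12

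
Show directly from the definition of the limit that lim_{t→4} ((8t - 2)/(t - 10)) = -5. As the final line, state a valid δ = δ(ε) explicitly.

Let ε > 0 be given. We want δ > 0 with 0 < |t − 4| < δ ⇒ |(8t - 2)/(t - 10) + 5| < ε.
Combining over a common denominator, (8t - 2)/(t - 10) + 5 = [(8t - 2)·(-6) − 30·(t - 10)] / [(-6)·(t - 10)] = -78(t − 4) / ((-6)(t - 10)).
So |(8t - 2)/(t - 10) + 5| = 78|t − 4| / (6·|t − 10|).
Require δ ≤ 3, so |t − 10| ≥ |-6| − |t − 4| > 6 − 3 = 3.
Hence |(8t - 2)/(t - 10) + 5| < 78|t − 4|/(6·3) = (13/3)|t − 4|, which is < ε once |t − 4| < (3/13)ε.
Take δ = min(3, (3/13)ε). Then 0 < |t − 4| < δ forces both bounds, so |(8t - 2)/(t - 10) + 5| < ε.

δ = min(3, (3/13)ε)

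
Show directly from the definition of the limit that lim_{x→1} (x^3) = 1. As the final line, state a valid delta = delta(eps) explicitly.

delta = min(1, eps/7)

Let eps > 0 be given. We seek delta > 0 with 0 < |x − 1| < delta ⇒ |x^3 − 1| < eps.
Factor: x^3 − 1 = (x − 1)(x^2 + x + 1), so |x^3 − 1| = |x − 1|·|x^2 + x + 1|.
Restrict delta ≤ 1. Then |x − 1| < 1 gives |x| < 2, so by the triangle inequality |x^2 + x + 1| ≤ 2^2 + 2 + 1 = 7.
Hence |x^3 − 1| ≤ 7|x − 1|, which is < eps once |x − 1| < eps/7.
Take delta = min(1, eps/7). If 0 < |x − 1| < delta then both bounds hold and |x^3 − 1| ≤ 7|x − 1| < 7·(eps/7) = eps.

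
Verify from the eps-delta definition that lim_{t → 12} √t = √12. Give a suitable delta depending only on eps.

delta = min(12, √12·eps)

Suppose eps > 0. We want delta > 0 such that 0 < |t − 12| < delta implies |√t − √12| < eps.
Rationalise: √t − √12 = (t − 12)/(√t + √12), so |√t − √12| = |t − 12|/(√t + √12).
Restrict delta ≤ 12 so that |t − 12| < 12 forces t > 0, and then √t + √12 > √12.
Hence |√t − √12| < |t − 12|/√12, which is < eps once |t − 12| < √12·eps.
Take delta = min(12, √12·eps). If 0 < |t − 12| < delta then t > 0 and |√t − √12| < |t − 12|/√12 < eps.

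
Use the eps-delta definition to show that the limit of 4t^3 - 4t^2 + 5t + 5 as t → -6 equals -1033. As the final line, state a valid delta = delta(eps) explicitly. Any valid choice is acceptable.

delta = min(2, eps/653)

Let eps > 0. We want delta > 0 such that 0 < |t + 6| < delta implies |(4t^3 - 4t^2 + 5t + 5) + 1033| < eps.
(4t^3 - 4t^2 + 5t + 5) + 1033 = 4t^3 - 4t^2 + 5t + 1038 = (t + 6)(4t^2 - 28t + 173).
So |(4t^3 - 4t^2 + 5t + 5) + 1033| = |t + 6|·|4t^2 - 28t + 173|.
Require delta ≤ 2. Then |t + 6| < 2 gives |t| < 8, and by the triangle inequality |4t^2 - 28t + 173| ≤ 4·8^2 + 28·8 + 173 = 653.
Hence |(4t^3 - 4t^2 + 5t + 5) + 1033| ≤ 653|t + 6| < eps provided |t + 6| < eps/653.
Choosing delta = min(2, eps/653) ensures both conditions, hence |(4t^3 - 4t^2 + 5t + 5) + 1033| < eps.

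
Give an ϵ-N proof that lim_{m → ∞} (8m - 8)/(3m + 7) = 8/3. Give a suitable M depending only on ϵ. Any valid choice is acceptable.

Suppose ϵ > 0. For m ≥ 1, |(8m - 8)/(3m + 7) − (8/3)| = |-80|/(3(3m + 7)) = 80/(3(3m + 7)).
Since 3m + 7 ≥ 3m for m ≥ 1, this is ≤ 80/(3·3m) = (80/9)/m.
So |(8m - 8)/(3m + 7) − (8/3)| < ϵ whenever m > (80/9)/ϵ.
Take M = (80/9)/ϵ. If m > M then |(8m - 8)/(3m + 7) − (8/3)| ≤ (80/9)/m < ϵ.

M = (80/9)/ϵ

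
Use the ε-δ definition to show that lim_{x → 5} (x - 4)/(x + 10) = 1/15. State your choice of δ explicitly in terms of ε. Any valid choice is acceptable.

Let ε > 0 be given. We want δ > 0 with 0 < |x − 5| < δ ⇒ |(x - 4)/(x + 10) − (1/15)| < ε.
Combining over a common denominator, (x - 4)/(x + 10) − (1/15) = [(x - 4)·15 − 1·(x + 10)] / [15·(x + 10)] = 14(x − 5) / (15(x + 10)).
So |(x - 4)/(x + 10) − (1/15)| = 14|x − 5| / (15·|x + 10|).
Restrict δ ≤ 15/2. Then |x − 5| < 15/2 gives |x + 10| = |(x − 5) + 15| ≥ 15 − 15/2 = 15/2.
Hence |(x - 4)/(x + 10) − (1/15)| < 14|x − 5|/(15·(15/2)) = (28/225)|x − 5|, which is < ε once |x − 5| < (225/28)ε.
Take δ = min(15/2, (225/28)ε). Then 0 < |x − 5| < δ forces both bounds, so |(x - 4)/(x + 10) − (1/15)| < ε.

δ = min(15/2, (225/28)ε)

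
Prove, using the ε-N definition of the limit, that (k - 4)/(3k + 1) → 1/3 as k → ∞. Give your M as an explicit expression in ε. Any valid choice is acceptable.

Fix ε > 0. For k ≥ 1, |(k - 4)/(3k + 1) − (1/3)| = |-13|/(3(3k + 1)) = 13/(3(3k + 1)).
Since 3k + 1 ≥ 3k for k ≥ 1, this is ≤ 13/(3·3k) = (13/9)/k.
So |(k - 4)/(3k + 1) − (1/3)| < ε whenever k > (13/9)/ε.
Take M = (13/9)/ε. If k > M then |(k - 4)/(3k + 1) − (1/3)| ≤ (13/9)/k < ε.

M = (13/9)/ε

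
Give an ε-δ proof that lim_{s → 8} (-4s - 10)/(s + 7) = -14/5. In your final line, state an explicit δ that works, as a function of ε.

δ = min(15/2, (25/4)ε)

Fix ε > 0. We want δ > 0 with 0 < |s − 8| < δ ⇒ |(-4s - 10)/(s + 7) + 14/5| < ε.
Combining over a common denominator, (-4s - 10)/(s + 7) + 14/5 = [(-4s - 10)·15 − (-42)·(s + 7)] / [15·(s + 7)] = -18(s − 8) / (15(s + 7)).
So |(-4s - 10)/(s + 7) + 14/5| = 18|s − 8| / (15·|s + 7|).
Restrict δ ≤ 15/2. Then |s − 8| < 15/2 gives |s + 7| = |(s − 8) + 15| ≥ 15 − 15/2 = 15/2.
Hence |(-4s - 10)/(s + 7) + 14/5| < 18|s − 8|/(15·(15/2)) = (4/25)|s − 8|, which is < ε once |s − 8| < (25/4)ε.
Take δ = min(15/2, (25/4)ε). Then 0 < |s − 8| < δ forces both bounds, so |(-4s - 10)/(s + 7) + 14/5| < ε.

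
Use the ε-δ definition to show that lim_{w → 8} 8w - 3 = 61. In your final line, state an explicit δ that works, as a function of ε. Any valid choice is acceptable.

δ = ε/8

Fix ε > 0. We need δ > 0 so that 0 < |w − 8| < δ implies |(8w - 3) − 61| < ε.
|(8w - 3) − 61| = |8w - 64| = 8|w − 8|.
So 8|w − 8| < ε exactly when |w − 8| < ε/8.
Take δ = ε/8. If 0 < |w − 8| < δ then |(8w - 3) − 61| = 8|w − 8| < 8·(ε/8) = ε.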